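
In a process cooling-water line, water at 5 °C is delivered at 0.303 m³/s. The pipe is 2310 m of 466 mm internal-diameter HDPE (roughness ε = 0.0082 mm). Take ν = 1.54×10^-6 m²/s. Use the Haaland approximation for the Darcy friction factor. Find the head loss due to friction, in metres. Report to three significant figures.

h_f ≈ 10.5 m

V = 4Q/(πD²) = 4·0.303/(π·0.466²) = 1.777 m/s
Re = VD/ν = 1.777·0.466/1.54×10^-6 = 5.38×10^5 → turbulent
ε/D = 0.0082/466 = 1.76×10^-5
Haaland: f = 0.01311
h_f = f(L/D)V²/(2g) = 0.01311·(2310/0.466)·1.777²/(2·9.81) = 10.46 m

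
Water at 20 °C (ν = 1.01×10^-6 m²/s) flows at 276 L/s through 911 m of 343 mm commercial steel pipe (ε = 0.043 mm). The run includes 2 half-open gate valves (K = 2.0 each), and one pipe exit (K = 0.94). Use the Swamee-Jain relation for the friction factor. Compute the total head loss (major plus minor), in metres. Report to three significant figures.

H_L ≈ 19.0 m

V = 4Q/(πD²) = 2.987 m/s; V²/2g = 0.4547 m
Re = 1.01×10^6, ε/D = 1.25×10^-4 → f = 0.01385 (Swamee-Jain)
Major: h_f = f(L/D)·V²/2g = 0.01385·2656·0.4547 = 16.73 m
Minor: ΣK = 4.94; h_m = ΣK·V²/2g = 2.246 m
Total H_L = 16.73 + 2.246 = 18.98 m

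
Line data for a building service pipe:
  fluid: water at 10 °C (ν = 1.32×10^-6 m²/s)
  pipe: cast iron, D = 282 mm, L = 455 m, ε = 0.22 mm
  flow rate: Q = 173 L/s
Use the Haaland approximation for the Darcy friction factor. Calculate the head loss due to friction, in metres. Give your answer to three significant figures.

V = 4Q/(πD²) = 4·0.173/(π·0.282²) = 2.770 m/s
Re = VD/ν = 2.770·0.282/1.32×10^-6 = 5.92×10^5 → turbulent
ε/D = 0.22/282 = 7.80×10^-4
Haaland: f = 0.01907
h_f = f(L/D)V²/(2g) = 0.01907·(455/0.282)·2.770²/(2·9.81) = 12.03 m

h_f ≈ 12.0 m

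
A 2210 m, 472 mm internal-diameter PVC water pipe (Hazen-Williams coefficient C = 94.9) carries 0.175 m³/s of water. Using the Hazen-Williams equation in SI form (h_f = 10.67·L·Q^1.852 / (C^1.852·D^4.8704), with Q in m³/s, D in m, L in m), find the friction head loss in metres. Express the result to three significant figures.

h_f = 10.67·2210·0.175^1.852 / (94.9^1.852·0.472^4.8704) = 7.885 m

h_f ≈ 7.88 m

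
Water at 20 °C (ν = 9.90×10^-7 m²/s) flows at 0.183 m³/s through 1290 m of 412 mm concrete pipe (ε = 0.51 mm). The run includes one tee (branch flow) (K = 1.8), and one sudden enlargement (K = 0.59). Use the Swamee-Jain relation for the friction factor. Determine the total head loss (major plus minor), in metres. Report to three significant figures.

H_L ≈ 6.62 m

V = 4Q/(πD²) = 1.373 m/s; V²/2g = 0.09604 m
Re = 5.71×10^5, ε/D = 0.00124 → f = 0.02126 (Swamee-Jain)
Major: h_f = f(L/D)·V²/2g = 0.02126·3131·0.09604 = 6.393 m
Minor: ΣK = 2.39; h_m = ΣK·V²/2g = 0.2295 m
Total H_L = 6.393 + 0.2295 = 6.623 m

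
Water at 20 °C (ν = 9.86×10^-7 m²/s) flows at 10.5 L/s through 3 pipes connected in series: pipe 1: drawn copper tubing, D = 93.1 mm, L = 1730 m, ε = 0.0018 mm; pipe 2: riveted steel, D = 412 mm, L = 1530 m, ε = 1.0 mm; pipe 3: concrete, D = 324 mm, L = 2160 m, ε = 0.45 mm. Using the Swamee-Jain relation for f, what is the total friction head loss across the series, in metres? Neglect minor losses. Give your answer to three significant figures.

H ≈ 37.8 m

Pipe 1: V = 1.542 m/s, Re = 1.46×10^5, ε/D = 1.93×10^-5, f = 0.01669, h_1 = f(L/D)V²/2g = 37.59 m
Pipe 2: V = 0.07876 m/s, Re = 3.29×10^4, ε/D = 0.00243, f = 0.02893, h_2 = f(L/D)V²/2g = 0.03397 m
Pipe 3: V = 0.1274 m/s, Re = 4.18×10^4, ε/D = 0.00139, f = 0.02582, h_3 = f(L/D)V²/2g = 0.1423 m
Series → Q common, losses add: H = Σh = 37.77 m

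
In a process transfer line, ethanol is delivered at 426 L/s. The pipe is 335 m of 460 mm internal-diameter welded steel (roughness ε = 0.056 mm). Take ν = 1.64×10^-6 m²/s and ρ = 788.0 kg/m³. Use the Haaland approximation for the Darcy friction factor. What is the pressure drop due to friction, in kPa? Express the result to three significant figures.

V = 4Q/(πD²) = 4·0.426/(π·0.460²) = 2.563 m/s
Re = VD/ν = 2.563·0.460/1.64×10^-6 = 7.19×10^5 → turbulent
ε/D = 0.056/460 = 1.22×10^-4
Haaland: f = 0.01400
h_f = f(L/D)V²/(2g) = 0.01400·(335/0.460)·2.563²/(2·9.81) = 3.414 m
Δp = ρg·h_f = 788.0·9.81·3.414 = 26.39 kPa

Δp ≈ 26.4 kPa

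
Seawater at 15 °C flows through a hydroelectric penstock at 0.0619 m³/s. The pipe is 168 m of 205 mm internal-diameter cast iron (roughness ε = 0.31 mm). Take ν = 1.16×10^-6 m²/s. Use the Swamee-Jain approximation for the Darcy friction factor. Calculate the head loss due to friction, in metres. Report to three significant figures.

h_f ≈ 3.32 m

V = 4Q/(πD²) = 4·0.0619/(π·0.205²) = 1.875 m/s
Re = VD/ν = 1.875·0.205/1.16×10^-6 = 3.31×10^5 → turbulent
ε/D = 0.31/205 = 0.00151
Swamee-Jain: f = 0.02258
h_f = f(L/D)V²/(2g) = 0.02258·(168/0.205)·1.875²/(2·9.81) = 3.317 m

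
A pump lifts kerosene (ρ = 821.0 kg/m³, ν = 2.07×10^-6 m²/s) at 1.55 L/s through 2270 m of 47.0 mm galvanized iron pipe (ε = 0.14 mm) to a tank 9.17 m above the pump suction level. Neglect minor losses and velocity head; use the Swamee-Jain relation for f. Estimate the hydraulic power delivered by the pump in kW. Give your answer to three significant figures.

P_hyd ≈ 0.894 kW

V = 4Q/(πD²) = 0.8934 m/s; Re = 2.03×10^4; ε/D = 0.00298; f = 0.03178
h_f = f(L/D)V²/2g = 62.44 m
Total head H = z + h_f = 9.17 + 62.44 = 71.61 m
P_hyd = ρgQH = 821.0·9.81·0.00155·71.61 = 0.8940 kW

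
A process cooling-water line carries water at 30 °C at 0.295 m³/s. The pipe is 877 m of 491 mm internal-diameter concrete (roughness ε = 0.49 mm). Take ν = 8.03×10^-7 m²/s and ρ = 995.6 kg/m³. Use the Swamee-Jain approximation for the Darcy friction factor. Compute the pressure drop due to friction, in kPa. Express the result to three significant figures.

Δp ≈ 43.2 kPa

V = 4Q/(πD²) = 4·0.295/(π·0.491²) = 1.558 m/s
Re = VD/ν = 1.558·0.491/8.03×10^-7 = 9.53×10^5 → turbulent
ε/D = 0.49/491 = 9.98×10^-4
Swamee-Jain: f = 0.02004
h_f = f(L/D)V²/(2g) = 0.02004·(877/0.491)·1.558²/(2·9.81) = 4.428 m
Δp = ρg·h_f = 995.6·9.81·4.428 = 43.25 kPa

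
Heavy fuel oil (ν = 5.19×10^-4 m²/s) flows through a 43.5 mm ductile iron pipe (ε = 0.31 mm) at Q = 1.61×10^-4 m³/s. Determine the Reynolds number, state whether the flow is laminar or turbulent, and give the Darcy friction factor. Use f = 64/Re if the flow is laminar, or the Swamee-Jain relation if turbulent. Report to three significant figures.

V = 4Q/(πD²) = 0.1083 m/s
Re = VD/ν = 0.1083·0.0435/5.19×10^-4 = 9.08
Re < 2300 → laminar → f = 64/Re = 7.049

Re ≈ 9.08; laminar; f = 64/Re ≈ 7.05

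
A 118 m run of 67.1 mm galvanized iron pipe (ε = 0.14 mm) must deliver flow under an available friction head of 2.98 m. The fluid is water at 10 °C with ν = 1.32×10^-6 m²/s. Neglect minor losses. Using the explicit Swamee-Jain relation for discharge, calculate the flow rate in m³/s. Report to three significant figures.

Q ≈ 0.00397 m³/s

Swamee-Jain (Type II): Q = -0.965·√(gD⁵h_f/L)·ln[ε/(3.7D) + √(3.17ν²L/(gD³h_f))]
√(gD⁵h_f/L) = √(9.81·0.0671⁵·2.98/118) = 5.805×10^-4
ε/(3.7D) = 5.64×10^-4; √(3.17ν²L/(gD³h_f)) = 2.72×10^-4
Q = -0.965·5.805×10^-4·ln(8.356×10^-4) = 0.003970 m³/s
Check: V = 1.12 m/s, Re = 5.71×10^4, f = 0.02664, h_f = 3.01 m ≈ 2.98 m ✓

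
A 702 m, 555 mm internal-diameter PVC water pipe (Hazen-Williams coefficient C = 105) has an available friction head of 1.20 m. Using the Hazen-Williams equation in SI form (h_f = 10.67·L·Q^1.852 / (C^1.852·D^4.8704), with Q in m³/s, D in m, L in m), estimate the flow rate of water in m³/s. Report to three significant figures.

Rearranging: Q = [h_f·C^1.852·D^4.8704 / (10.67·L)]^(1/1.852)
Q = [1.20·105^1.852·0.555^4.8704 / (10.67·702)]^0.540 = 0.1993 m³/s

Q ≈ 0.199 m³/s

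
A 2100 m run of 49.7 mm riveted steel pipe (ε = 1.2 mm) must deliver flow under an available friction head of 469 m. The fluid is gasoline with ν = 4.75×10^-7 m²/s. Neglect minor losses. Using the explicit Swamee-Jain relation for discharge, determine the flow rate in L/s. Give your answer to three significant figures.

Swamee-Jain (Type II): Q = -0.965·√(gD⁵h_f/L)·ln[ε/(3.7D) + √(3.17ν²L/(gD³h_f))]
√(gD⁵h_f/L) = √(9.81·0.0497⁵·469/2100) = 8.151×10^-4
ε/(3.7D) = 0.00653; √(3.17ν²L/(gD³h_f)) = 5.16×10^-5
Q = -0.965·8.151×10^-4·ln(0.006577) = 0.003952 m³/s
Check: V = 2.04 m/s, Re = 2.13×10^5, f = 0.05264, h_f = 470 m ≈ 469 m ✓

Q ≈ 3.95 L/s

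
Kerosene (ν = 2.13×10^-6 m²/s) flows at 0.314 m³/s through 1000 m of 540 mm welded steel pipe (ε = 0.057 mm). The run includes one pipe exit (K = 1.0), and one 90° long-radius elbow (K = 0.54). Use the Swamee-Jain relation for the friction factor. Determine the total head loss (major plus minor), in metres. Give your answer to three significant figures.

H_L ≈ 2.84 m

V = 4Q/(πD²) = 1.371 m/s; V²/2g = 0.09581 m
Re = 3.48×10^5, ε/D = 1.06×10^-4 → f = 0.01519 (Swamee-Jain)
Major: h_f = f(L/D)·V²/2g = 0.01519·1852·0.09581 = 2.695 m
Minor: ΣK = 1.54; h_m = ΣK·V²/2g = 0.1475 m
Total H_L = 2.695 + 0.1475 = 2.842 m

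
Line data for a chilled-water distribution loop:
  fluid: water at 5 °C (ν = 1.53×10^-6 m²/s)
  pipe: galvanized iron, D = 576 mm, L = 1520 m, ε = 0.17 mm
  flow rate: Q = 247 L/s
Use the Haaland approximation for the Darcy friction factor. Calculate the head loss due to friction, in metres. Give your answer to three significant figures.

V = 4Q/(πD²) = 4·0.247/(π·0.576²) = 0.9479 m/s
Re = VD/ν = 0.9479·0.576/1.53×10^-6 = 3.57×10^5 → turbulent
ε/D = 0.17/576 = 2.95×10^-4
Haaland: f = 0.01652
h_f = f(L/D)V²/(2g) = 0.01652·(1520/0.576)·0.9479²/(2·9.81) = 1.996 m

h_f ≈ 2.00 m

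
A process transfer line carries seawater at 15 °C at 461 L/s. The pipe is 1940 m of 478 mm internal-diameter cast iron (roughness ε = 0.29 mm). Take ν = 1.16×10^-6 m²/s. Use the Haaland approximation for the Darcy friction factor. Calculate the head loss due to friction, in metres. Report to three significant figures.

h_f ≈ 24.4 m

V = 4Q/(πD²) = 4·0.461/(π·0.478²) = 2.569 m/s
Re = VD/ν = 2.569·0.478/1.16×10^-6 = 1.06×10^6 → turbulent
ε/D = 0.29/478 = 6.07×10^-4
Haaland: f = 0.01785
h_f = f(L/D)V²/(2g) = 0.01785·(1940/0.478)·2.569²/(2·9.81) = 24.36 m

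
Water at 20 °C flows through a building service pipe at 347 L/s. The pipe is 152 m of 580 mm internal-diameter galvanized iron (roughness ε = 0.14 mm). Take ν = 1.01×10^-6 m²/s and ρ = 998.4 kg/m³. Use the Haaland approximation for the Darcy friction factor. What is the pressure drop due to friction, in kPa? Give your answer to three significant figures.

V = 4Q/(πD²) = 4·0.347/(π·0.580²) = 1.313 m/s
Re = VD/ν = 1.313·0.580/1.01×10^-6 = 7.54×10^5 → turbulent
ε/D = 0.14/580 = 2.41×10^-4
Haaland: f = 0.01525
h_f = f(L/D)V²/(2g) = 0.01525·(152/0.580)·1.313²/(2·9.81) = 0.3514 m
Δp = ρg·h_f = 998.4·9.81·0.3514 = 3.442 kPa

Δp ≈ 3.44 kPa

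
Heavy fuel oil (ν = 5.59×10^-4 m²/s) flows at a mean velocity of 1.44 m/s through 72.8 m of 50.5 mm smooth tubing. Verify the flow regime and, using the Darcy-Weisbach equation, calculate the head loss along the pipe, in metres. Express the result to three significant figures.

h_f ≈ 75.0 m

Re = VD/ν = 1.44·0.05050/5.59×10^-4 = 130 → laminar (Re < 2300)
f = 64/Re = 0.4920
h_f = f(L/D)V²/(2g) = 0.4920·(72.8/0.05050)·1.44²/(2·9.81) = 74.96 m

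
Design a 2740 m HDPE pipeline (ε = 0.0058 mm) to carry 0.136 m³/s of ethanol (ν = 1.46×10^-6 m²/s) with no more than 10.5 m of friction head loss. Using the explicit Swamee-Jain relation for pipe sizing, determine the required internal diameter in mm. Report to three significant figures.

Swamee-Jain (Type III): D = 0.66·[ε^1.25·(LQ²/(gh_f))^4.75 + ν·Q^9.4·(L/(gh_f))^5.2]^0.04
LQ²/(gh_f) = 0.4920; L/(gh_f) = 26.60
Term 1 = ε^1.25·(…)^4.75 = 9.80×10^-9; Term 2 = ν·Q^9.4·(…)^5.2 = 2.69×10^-7
D = 0.66·(9.80×10^-9 + 2.69×10^-7)^0.04 = 0.3609 m = 361 mm
Check: V = 1.33 m/s, Re = 3.29×10^5, f = 0.01433, h_f = 9.81 m ≈ 10.5 m ✓

D ≈ 361 mm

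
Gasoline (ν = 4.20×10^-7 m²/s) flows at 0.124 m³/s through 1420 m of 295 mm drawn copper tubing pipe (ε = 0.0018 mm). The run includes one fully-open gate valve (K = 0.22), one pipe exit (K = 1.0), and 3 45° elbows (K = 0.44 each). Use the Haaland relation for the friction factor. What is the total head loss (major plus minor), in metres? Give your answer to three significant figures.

H_L ≈ 9.51 m

V = 4Q/(πD²) = 1.814 m/s; V²/2g = 0.1678 m
Re = 1.27×10^6, ε/D = 6.10×10^-6 → f = 0.01125 (Haaland)
Major: h_f = f(L/D)·V²/2g = 0.01125·4814·0.1678 = 9.088 m
Minor: ΣK = 2.54; h_m = ΣK·V²/2g = 0.4261 m
Total H_L = 9.088 + 0.4261 = 9.514 m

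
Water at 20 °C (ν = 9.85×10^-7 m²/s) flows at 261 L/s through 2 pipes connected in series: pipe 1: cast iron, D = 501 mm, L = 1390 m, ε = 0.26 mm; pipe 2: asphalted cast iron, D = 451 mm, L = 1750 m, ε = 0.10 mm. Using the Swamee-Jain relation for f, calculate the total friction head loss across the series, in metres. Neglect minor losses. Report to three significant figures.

H ≈ 12.4 m

Pipe 1: V = 1.324 m/s, Re = 6.73×10^5, ε/D = 5.19×10^-4, f = 0.01766, h_1 = f(L/D)V²/2g = 4.378 m
Pipe 2: V = 1.634 m/s, Re = 7.48×10^5, ε/D = 2.22×10^-4, f = 0.01526, h_2 = f(L/D)V²/2g = 8.055 m
Series → Q common, losses add: H = Σh = 12.43 m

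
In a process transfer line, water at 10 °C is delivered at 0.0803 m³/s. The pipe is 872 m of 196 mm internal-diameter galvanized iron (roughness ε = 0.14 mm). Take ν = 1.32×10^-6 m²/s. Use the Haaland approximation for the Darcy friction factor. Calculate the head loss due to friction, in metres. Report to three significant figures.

h_f ≈ 30.5 m

V = 4Q/(πD²) = 4·0.0803/(π·0.196²) = 2.661 m/s
Re = VD/ν = 2.661·0.196/1.32×10^-6 = 3.95×10^5 → turbulent
ε/D = 0.14/196 = 7.14×10^-4
Haaland: f = 0.01898
h_f = f(L/D)V²/(2g) = 0.01898·(872/0.196)·2.661²/(2·9.81) = 30.49 m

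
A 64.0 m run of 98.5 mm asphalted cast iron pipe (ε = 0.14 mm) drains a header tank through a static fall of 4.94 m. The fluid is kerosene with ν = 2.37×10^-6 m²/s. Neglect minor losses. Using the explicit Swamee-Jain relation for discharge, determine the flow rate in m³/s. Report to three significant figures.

Swamee-Jain (Type II): Q = -0.965·√(gD⁵h_f/L)·ln[ε/(3.7D) + √(3.17ν²L/(gD³h_f))]
√(gD⁵h_f/L) = √(9.81·0.0985⁵·4.94/64.0) = 0.002650
ε/(3.7D) = 3.84×10^-4; √(3.17ν²L/(gD³h_f)) = 1.57×10^-4
Q = -0.965·0.002650·ln(5.410×10^-4) = 0.01923 m³/s
Check: V = 2.52 m/s, Re = 1.05×10^5, f = 0.02362, h_f = 4.98 m ≈ 4.94 m ✓

Q ≈ 0.0192 m³/s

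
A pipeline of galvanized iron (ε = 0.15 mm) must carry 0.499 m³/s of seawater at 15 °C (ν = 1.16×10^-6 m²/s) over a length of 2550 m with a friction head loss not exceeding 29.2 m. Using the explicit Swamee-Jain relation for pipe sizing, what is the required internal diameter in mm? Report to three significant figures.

Swamee-Jain (Type III): D = 0.66·[ε^1.25·(LQ²/(gh_f))^4.75 + ν·Q^9.4·(L/(gh_f))^5.2]^0.04
LQ²/(gh_f) = 2.217; L/(gh_f) = 8.902
Term 1 = ε^1.25·(…)^4.75 = 7.28×10^-4; Term 2 = ν·Q^9.4·(…)^5.2 = 1.46×10^-4
D = 0.66·(7.28×10^-4 + 1.46×10^-4)^0.04 = 0.4980 m = 498 mm
Check: V = 2.56 m/s, Re = 1.10×10^6, f = 0.01571, h_f = 26.9 m ≈ 29.2 m ✓

D ≈ 498 mm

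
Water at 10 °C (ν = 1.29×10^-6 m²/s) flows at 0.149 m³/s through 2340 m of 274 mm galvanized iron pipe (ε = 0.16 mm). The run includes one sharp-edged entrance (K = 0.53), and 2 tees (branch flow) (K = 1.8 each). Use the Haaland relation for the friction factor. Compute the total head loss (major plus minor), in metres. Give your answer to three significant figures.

H_L ≈ 51.5 m

V = 4Q/(πD²) = 2.527 m/s; V²/2g = 0.3255 m
Re = 5.37×10^5, ε/D = 5.84×10^-4 → f = 0.01804 (Haaland)
Major: h_f = f(L/D)·V²/2g = 0.01804·8540·0.3255 = 50.15 m
Minor: ΣK = 4.13; h_m = ΣK·V²/2g = 1.344 m
Total H_L = 50.15 + 1.344 = 51.49 m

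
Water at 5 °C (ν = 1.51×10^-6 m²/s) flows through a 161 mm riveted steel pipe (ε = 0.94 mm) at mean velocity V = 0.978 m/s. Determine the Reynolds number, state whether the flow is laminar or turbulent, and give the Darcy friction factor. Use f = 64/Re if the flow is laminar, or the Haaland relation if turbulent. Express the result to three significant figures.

Re ≈ 1.04×10^5; turbulent; f ≈ 0.0327

Re = VD/ν = 0.9780·0.161/1.51×10^-6 = 1.04×10^5
Re > 4000 → turbulent; ε/D = 0.00584
Haaland: f = 0.03265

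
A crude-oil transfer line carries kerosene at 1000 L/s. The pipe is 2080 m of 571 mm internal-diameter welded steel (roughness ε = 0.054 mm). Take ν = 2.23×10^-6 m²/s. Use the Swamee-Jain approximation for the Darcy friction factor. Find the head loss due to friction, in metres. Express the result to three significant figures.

V = 4Q/(πD²) = 4·1.00/(π·0.571²) = 3.905 m/s
Re = VD/ν = 3.905·0.571/2.23×10^-6 = 1.00×10^6 → turbulent
ε/D = 0.054/571 = 9.46×10^-5
Swamee-Jain: f = 0.01343
h_f = f(L/D)V²/(2g) = 0.01343·(2080/0.571)·3.905²/(2·9.81) = 38.02 m

h_f ≈ 38.0 m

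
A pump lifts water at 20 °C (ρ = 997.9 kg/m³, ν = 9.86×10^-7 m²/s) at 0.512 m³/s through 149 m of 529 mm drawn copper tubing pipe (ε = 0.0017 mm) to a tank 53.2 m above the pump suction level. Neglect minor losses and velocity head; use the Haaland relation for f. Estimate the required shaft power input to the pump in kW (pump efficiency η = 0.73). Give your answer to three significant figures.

P_shaft ≈ 371 kW

V = 4Q/(πD²) = 2.330 m/s; Re = 1.25×10^6; ε/D = 3.21×10^-6; f = 0.01123
h_f = f(L/D)V²/2g = 0.8745 m
Total head H = z + h_f = 53.2 + 0.8745 = 54.07 m
P_hyd = ρgQH = 997.9·9.81·0.512·54.07 = 271.0 kW
P_shaft = P_hyd/η = 271.0/0.73 = 371.3 kW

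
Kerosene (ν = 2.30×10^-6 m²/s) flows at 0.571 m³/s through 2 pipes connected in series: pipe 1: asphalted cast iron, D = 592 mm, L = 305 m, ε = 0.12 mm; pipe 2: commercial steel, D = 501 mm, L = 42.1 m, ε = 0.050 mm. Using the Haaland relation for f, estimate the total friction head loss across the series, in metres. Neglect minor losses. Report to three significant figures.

H ≈ 2.22 m

Pipe 1: V = 2.074 m/s, Re = 5.34×10^5, ε/D = 2.03×10^-4, f = 0.01523, h_1 = f(L/D)V²/2g = 1.721 m
Pipe 2: V = 2.896 m/s, Re = 6.31×10^5, ε/D = 9.98×10^-5, f = 0.01390, h_2 = f(L/D)V²/2g = 0.4995 m
Series → Q common, losses add: H = Σh = 2.221 m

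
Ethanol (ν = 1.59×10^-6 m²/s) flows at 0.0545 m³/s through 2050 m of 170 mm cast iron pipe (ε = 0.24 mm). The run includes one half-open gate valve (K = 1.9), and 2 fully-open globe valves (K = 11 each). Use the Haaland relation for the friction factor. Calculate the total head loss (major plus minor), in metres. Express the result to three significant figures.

V = 4Q/(πD²) = 2.401 m/s; V²/2g = 0.2938 m
Re = 2.57×10^5, ε/D = 0.00141 → f = 0.02222 (Haaland)
Major: h_f = f(L/D)·V²/2g = 0.02222·12059·0.2938 = 78.72 m
Minor: ΣK = 23.9; h_m = ΣK·V²/2g = 7.023 m
Total H_L = 78.72 + 7.023 = 85.75 m

H_L ≈ 85.7 m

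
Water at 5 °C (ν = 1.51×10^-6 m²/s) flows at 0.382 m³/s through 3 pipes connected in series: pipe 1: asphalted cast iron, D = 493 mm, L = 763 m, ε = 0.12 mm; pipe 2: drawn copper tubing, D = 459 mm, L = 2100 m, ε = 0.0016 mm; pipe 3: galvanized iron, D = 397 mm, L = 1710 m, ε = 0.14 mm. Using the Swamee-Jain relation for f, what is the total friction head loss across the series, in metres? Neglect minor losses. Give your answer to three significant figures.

Pipe 1: V = 2.001 m/s, Re = 6.53×10^5, ε/D = 2.43×10^-4, f = 0.01560, h_1 = f(L/D)V²/2g = 4.928 m
Pipe 2: V = 2.309 m/s, Re = 7.02×10^5, ε/D = 3.49×10^-6, f = 0.01240, h_2 = f(L/D)V²/2g = 15.41 m
Pipe 3: V = 3.086 m/s, Re = 8.11×10^5, ε/D = 3.53×10^-4, f = 0.01635, h_3 = f(L/D)V²/2g = 34.18 m
Series → Q common, losses add: H = Σh = 54.52 m

H ≈ 54.5 m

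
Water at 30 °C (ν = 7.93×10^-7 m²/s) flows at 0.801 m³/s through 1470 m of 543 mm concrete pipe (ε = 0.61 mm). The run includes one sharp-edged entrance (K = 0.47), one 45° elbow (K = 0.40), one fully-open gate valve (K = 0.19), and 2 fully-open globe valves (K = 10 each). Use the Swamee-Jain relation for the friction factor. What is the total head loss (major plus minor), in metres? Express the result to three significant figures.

V = 4Q/(πD²) = 3.459 m/s; V²/2g = 0.6098 m
Re = 2.37×10^6, ε/D = 0.00112 → f = 0.02037 (Swamee-Jain)
Major: h_f = f(L/D)·V²/2g = 0.02037·2707·0.6098 = 33.64 m
Minor: ΣK = 21.1; h_m = ΣK·V²/2g = 12.84 m
Total H_L = 33.64 + 12.84 = 46.48 m

H_L ≈ 46.5 m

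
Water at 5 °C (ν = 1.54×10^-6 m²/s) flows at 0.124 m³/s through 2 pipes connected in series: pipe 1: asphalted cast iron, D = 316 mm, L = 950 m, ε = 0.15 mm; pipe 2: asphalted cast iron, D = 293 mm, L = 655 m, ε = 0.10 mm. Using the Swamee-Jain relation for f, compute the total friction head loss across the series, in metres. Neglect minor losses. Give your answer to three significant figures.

H ≈ 13.5 m

Pipe 1: V = 1.581 m/s, Re = 3.24×10^5, ε/D = 4.75×10^-4, f = 0.01808, h_1 = f(L/D)V²/2g = 6.926 m
Pipe 2: V = 1.839 m/s, Re = 3.50×10^5, ε/D = 3.41×10^-4, f = 0.01712, h_2 = f(L/D)V²/2g = 6.599 m
Series → Q common, losses add: H = Σh = 13.52 m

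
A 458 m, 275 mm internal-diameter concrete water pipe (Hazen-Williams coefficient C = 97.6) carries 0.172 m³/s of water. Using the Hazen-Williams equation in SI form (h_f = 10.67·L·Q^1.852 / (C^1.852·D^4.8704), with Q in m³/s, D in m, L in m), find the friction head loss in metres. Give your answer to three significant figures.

h_f ≈ 20.9 m

h_f = 10.67·458·0.172^1.852 / (97.6^1.852·0.275^4.8704) = 20.87 m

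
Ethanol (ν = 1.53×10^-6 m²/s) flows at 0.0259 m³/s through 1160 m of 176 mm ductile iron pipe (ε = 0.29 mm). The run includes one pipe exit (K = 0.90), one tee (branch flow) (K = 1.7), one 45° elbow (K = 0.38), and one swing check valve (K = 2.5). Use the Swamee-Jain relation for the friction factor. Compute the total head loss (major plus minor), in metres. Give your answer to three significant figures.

V = 4Q/(πD²) = 1.065 m/s; V²/2g = 0.05777 m
Re = 1.22×10^5, ε/D = 0.00165 → f = 0.02405 (Swamee-Jain)
Major: h_f = f(L/D)·V²/2g = 0.02405·6591·0.05777 = 9.155 m
Minor: ΣK = 5.48; h_m = ΣK·V²/2g = 0.3166 m
Total H_L = 9.155 + 0.3166 = 9.472 m

H_L ≈ 9.47 m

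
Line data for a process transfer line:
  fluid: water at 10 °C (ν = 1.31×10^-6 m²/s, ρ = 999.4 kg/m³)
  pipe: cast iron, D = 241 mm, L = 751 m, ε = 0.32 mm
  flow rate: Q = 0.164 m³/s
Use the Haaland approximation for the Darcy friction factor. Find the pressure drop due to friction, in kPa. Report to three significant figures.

Δp ≈ 431 kPa

V = 4Q/(πD²) = 4·0.164/(π·0.241²) = 3.595 m/s
Re = VD/ν = 3.595·0.241/1.31×10^-6 = 6.61×10^5 → turbulent
ε/D = 0.32/241 = 0.00133
Haaland: f = 0.02143
h_f = f(L/D)V²/(2g) = 0.02143·(751/0.241)·3.595²/(2·9.81) = 44.00 m
Δp = ρg·h_f = 999.4·9.81·44.00 = 431.4 kPa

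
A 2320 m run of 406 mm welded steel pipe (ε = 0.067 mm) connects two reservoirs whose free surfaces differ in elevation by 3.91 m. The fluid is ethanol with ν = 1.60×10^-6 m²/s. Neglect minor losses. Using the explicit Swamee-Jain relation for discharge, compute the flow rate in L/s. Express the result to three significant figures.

Q ≈ 117 L/s

Swamee-Jain (Type II): Q = -0.965·√(gD⁵h_f/L)·ln[ε/(3.7D) + √(3.17ν²L/(gD³h_f))]
√(gD⁵h_f/L) = √(9.81·0.406⁵·3.91/2320) = 0.01350
ε/(3.7D) = 4.46×10^-5; √(3.17ν²L/(gD³h_f)) = 8.56×10^-5
Q = -0.965·0.01350·ln(1.302×10^-4) = 0.1166 m³/s
Check: V = 0.901 m/s, Re = 2.29×10^5, f = 0.01658, h_f = 3.92 m ≈ 3.91 m ✓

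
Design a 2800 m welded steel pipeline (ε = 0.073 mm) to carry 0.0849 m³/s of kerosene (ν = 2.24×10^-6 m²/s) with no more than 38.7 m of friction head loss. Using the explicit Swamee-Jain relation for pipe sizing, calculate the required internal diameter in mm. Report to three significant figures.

D ≈ 242 mm

Swamee-Jain (Type III): D = 0.66·[ε^1.25·(LQ²/(gh_f))^4.75 + ν·Q^9.4·(L/(gh_f))^5.2]^0.04
LQ²/(gh_f) = 0.05316; L/(gh_f) = 7.375
Term 1 = ε^1.25·(…)^4.75 = 5.97×10^-12; Term 2 = ν·Q^9.4·(…)^5.2 = 6.23×10^-12
D = 0.66·(5.97×10^-12 + 6.23×10^-12)^0.04 = 0.2415 m = 242 mm
Check: V = 1.85 m/s, Re = 2.00×10^5, f = 0.01781, h_f = 36.1 m ≈ 38.7 m ✓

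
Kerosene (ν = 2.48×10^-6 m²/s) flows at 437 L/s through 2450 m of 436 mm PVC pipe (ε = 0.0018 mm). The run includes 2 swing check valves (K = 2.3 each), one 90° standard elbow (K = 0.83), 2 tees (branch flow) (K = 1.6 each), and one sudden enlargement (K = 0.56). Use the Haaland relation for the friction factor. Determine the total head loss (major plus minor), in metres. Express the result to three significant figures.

H_L ≈ 36.0 m

V = 4Q/(πD²) = 2.927 m/s; V²/2g = 0.4367 m
Re = 5.15×10^5, ε/D = 4.13×10^-6 → f = 0.01304 (Haaland)
Major: h_f = f(L/D)·V²/2g = 0.01304·5619·0.4367 = 32.00 m
Minor: ΣK = 9.19; h_m = ΣK·V²/2g = 4.013 m
Total H_L = 32.00 + 4.013 = 36.01 m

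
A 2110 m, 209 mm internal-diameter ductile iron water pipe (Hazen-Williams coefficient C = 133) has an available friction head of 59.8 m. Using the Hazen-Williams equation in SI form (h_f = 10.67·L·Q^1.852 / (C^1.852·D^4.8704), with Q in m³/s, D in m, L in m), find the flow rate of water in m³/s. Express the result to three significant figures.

Rearranging: Q = [h_f·C^1.852·D^4.8704 / (10.67·L)]^(1/1.852)
Q = [59.8·133^1.852·0.209^4.8704 / (10.67·2110)]^0.540 = 0.08814 m³/s

Q ≈ 0.0881 m³/s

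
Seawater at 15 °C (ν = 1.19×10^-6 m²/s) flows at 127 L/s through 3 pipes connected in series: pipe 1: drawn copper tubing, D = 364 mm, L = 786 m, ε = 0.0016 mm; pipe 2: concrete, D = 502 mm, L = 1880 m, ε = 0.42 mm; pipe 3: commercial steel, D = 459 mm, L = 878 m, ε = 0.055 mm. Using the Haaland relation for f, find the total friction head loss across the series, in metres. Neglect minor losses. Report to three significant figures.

H ≈ 4.71 m

Pipe 1: V = 1.220 m/s, Re = 3.73×10^5, ε/D = 4.40×10^-6, f = 0.01381, h_1 = f(L/D)V²/2g = 2.264 m
Pipe 2: V = 0.6417 m/s, Re = 2.71×10^5, ε/D = 8.37×10^-4, f = 0.01990, h_2 = f(L/D)V²/2g = 1.564 m
Pipe 3: V = 0.7675 m/s, Re = 2.96×10^5, ε/D = 1.20×10^-4, f = 0.01543, h_3 = f(L/D)V²/2g = 0.8862 m
Series → Q common, losses add: H = Σh = 4.714 m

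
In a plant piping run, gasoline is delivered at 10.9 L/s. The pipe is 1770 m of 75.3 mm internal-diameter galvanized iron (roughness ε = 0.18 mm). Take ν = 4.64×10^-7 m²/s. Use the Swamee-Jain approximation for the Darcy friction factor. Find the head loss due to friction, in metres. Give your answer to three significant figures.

V = 4Q/(πD²) = 4·0.0109/(π·0.0753²) = 2.448 m/s
Re = VD/ν = 2.448·0.0753/4.64×10^-7 = 3.97×10^5 → turbulent
ε/D = 0.18/75.3 = 0.00239
Swamee-Jain: f = 0.02510
h_f = f(L/D)V²/(2g) = 0.02510·(1770/0.0753)·2.448²/(2·9.81) = 180.2 m

h_f ≈ 180 m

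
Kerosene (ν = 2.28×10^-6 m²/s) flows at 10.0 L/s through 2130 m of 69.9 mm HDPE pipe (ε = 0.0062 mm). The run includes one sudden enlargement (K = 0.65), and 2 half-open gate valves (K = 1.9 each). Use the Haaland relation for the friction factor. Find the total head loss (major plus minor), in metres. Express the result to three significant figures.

H_L ≈ 202 m

V = 4Q/(πD²) = 2.606 m/s; V²/2g = 0.3461 m
Re = 7.99×10^4, ε/D = 8.87×10^-5 → f = 0.01903 (Haaland)
Major: h_f = f(L/D)·V²/2g = 0.01903·30472·0.3461 = 200.7 m
Minor: ΣK = 4.45; h_m = ΣK·V²/2g = 1.540 m
Total H_L = 200.7 + 1.540 = 202.2 m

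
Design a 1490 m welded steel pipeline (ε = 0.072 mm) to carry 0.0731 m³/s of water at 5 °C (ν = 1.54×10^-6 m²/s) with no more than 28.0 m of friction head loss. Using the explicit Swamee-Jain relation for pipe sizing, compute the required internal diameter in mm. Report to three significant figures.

Swamee-Jain (Type III): D = 0.66·[ε^1.25·(LQ²/(gh_f))^4.75 + ν·Q^9.4·(L/(gh_f))^5.2]^0.04
LQ²/(gh_f) = 0.02899; L/(gh_f) = 5.424
Term 1 = ε^1.25·(…)^4.75 = 3.29×10^-13; Term 2 = ν·Q^9.4·(…)^5.2 = 2.12×10^-13
D = 0.66·(3.29×10^-13 + 2.12×10^-13)^0.04 = 0.2132 m = 213 mm
Check: V = 2.05 m/s, Re = 2.83×10^5, f = 0.01741, h_f = 26.0 m ≈ 28.0 m ✓

D ≈ 213 mm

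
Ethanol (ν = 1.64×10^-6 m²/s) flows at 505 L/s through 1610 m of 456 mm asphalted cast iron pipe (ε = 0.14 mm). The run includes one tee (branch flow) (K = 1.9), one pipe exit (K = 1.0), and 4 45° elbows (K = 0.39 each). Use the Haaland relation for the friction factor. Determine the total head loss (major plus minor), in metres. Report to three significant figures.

V = 4Q/(πD²) = 3.092 m/s; V²/2g = 0.4874 m
Re = 8.60×10^5, ε/D = 3.07×10^-4 → f = 0.01576 (Haaland)
Major: h_f = f(L/D)·V²/2g = 0.01576·3531·0.4874 = 27.12 m
Minor: ΣK = 4.46; h_m = ΣK·V²/2g = 2.174 m
Total H_L = 27.12 + 2.174 = 29.29 m

H_L ≈ 29.3 m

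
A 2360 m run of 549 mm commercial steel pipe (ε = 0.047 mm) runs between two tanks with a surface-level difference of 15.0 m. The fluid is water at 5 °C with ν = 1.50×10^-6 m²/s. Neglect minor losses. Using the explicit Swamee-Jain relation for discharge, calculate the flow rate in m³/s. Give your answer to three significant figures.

Q ≈ 0.534 m³/s

Swamee-Jain (Type II): Q = -0.965·√(gD⁵h_f/L)·ln[ε/(3.7D) + √(3.17ν²L/(gD³h_f))]
√(gD⁵h_f/L) = √(9.81·0.549⁵·15.0/2360) = 0.05576
ε/(3.7D) = 2.31×10^-5; √(3.17ν²L/(gD³h_f)) = 2.63×10^-5
Q = -0.965·0.05576·ln(4.943×10^-5) = 0.5335 m³/s
Check: V = 2.25 m/s, Re = 8.25×10^5, f = 0.01353, h_f = 15.1 m ≈ 15.0 m ✓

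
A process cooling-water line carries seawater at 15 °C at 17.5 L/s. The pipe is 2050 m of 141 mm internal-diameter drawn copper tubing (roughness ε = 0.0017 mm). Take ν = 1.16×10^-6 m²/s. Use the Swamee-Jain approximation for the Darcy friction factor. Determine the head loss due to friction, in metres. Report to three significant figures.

V = 4Q/(πD²) = 4·0.0175/(π·0.141²) = 1.121 m/s
Re = VD/ν = 1.121·0.141/1.16×10^-6 = 1.36×10^5 → turbulent
ε/D = 0.0017/141 = 1.21×10^-5
Swamee-Jain: f = 0.01685
h_f = f(L/D)V²/(2g) = 0.01685·(2050/0.141)·1.121²/(2·9.81) = 15.68 m

h_f ≈ 15.7 m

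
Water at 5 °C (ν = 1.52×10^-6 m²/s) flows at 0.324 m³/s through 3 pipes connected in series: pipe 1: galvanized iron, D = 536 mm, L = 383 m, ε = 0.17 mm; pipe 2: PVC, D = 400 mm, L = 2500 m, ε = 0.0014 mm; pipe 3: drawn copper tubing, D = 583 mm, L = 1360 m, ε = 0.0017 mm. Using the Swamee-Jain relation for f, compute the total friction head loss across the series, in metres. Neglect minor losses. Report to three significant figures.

Pipe 1: V = 1.436 m/s, Re = 5.06×10^5, ε/D = 3.17×10^-4, f = 0.01649, h_1 = f(L/D)V²/2g = 1.239 m
Pipe 2: V = 2.578 m/s, Re = 6.79×10^5, ε/D = 3.50×10^-6, f = 0.01247, h_2 = f(L/D)V²/2g = 26.41 m
Pipe 3: V = 1.214 m/s, Re = 4.66×10^5, ε/D = 2.92×10^-6, f = 0.01330, h_3 = f(L/D)V²/2g = 2.330 m
Series → Q common, losses add: H = Σh = 29.98 m

H ≈ 30.0 m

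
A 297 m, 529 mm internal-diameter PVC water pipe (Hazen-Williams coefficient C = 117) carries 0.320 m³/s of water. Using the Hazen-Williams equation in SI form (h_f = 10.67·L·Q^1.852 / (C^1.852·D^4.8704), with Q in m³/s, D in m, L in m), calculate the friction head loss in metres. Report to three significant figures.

h_f ≈ 1.26 m

h_f = 10.67·297·0.320^1.852 / (117^1.852·0.529^4.8704) = 1.262 m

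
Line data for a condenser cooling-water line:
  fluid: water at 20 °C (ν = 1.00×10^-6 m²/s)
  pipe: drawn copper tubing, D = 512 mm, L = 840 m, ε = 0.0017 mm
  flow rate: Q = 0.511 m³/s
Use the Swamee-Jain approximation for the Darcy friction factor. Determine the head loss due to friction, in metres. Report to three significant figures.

h_f ≈ 5.79 m

V = 4Q/(πD²) = 4·0.511/(π·0.512²) = 2.482 m/s
Re = VD/ν = 2.482·0.512/1.00×10^-6 = 1.27×10^6 → turbulent
ε/D = 0.0017/512 = 3.32×10^-6
Swamee-Jain: f = 0.01125
h_f = f(L/D)V²/(2g) = 0.01125·(840/0.512)·2.482²/(2·9.81) = 5.795 m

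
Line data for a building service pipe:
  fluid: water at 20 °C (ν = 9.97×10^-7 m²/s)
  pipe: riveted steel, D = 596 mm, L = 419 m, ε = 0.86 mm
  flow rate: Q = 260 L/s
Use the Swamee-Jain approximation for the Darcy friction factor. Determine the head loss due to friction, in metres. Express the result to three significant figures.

V = 4Q/(πD²) = 4·0.260/(π·0.596²) = 0.9319 m/s
Re = VD/ν = 0.9319·0.596/9.97×10^-7 = 5.57×10^5 → turbulent
ε/D = 0.86/596 = 0.00144
Swamee-Jain: f = 0.02204
h_f = f(L/D)V²/(2g) = 0.02204·(419/0.596)·0.9319²/(2·9.81) = 0.6859 m

h_f ≈ 0.686 m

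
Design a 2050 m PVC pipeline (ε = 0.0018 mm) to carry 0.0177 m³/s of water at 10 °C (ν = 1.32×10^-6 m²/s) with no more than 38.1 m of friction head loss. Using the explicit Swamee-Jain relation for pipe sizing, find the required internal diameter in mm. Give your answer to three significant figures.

D ≈ 120 mm

Swamee-Jain (Type III): D = 0.66·[ε^1.25·(LQ²/(gh_f))^4.75 + ν·Q^9.4·(L/(gh_f))^5.2]^0.04
LQ²/(gh_f) = 0.001718; L/(gh_f) = 5.485
Term 1 = ε^1.25·(…)^4.75 = 4.85×10^-21; Term 2 = ν·Q^9.4·(…)^5.2 = 3.13×10^-19
D = 0.66·(4.85×10^-21 + 3.13×10^-19)^0.04 = 0.1201 m = 120 mm
Check: V = 1.56 m/s, Re = 1.42×10^5, f = 0.01673, h_f = 35.5 m ≈ 38.1 m ✓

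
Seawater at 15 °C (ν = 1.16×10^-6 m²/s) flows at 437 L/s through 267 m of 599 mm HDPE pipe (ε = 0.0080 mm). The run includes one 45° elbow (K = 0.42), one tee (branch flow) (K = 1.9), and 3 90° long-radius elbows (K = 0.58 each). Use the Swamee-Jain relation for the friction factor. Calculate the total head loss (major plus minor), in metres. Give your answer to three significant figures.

V = 4Q/(πD²) = 1.551 m/s; V²/2g = 0.1226 m
Re = 8.01×10^5, ε/D = 1.34×10^-5 → f = 0.01234 (Swamee-Jain)
Major: h_f = f(L/D)·V²/2g = 0.01234·445.7·0.1226 = 0.6741 m
Minor: ΣK = 4.06; h_m = ΣK·V²/2g = 0.4976 m
Total H_L = 0.6741 + 0.4976 = 1.172 m

H_L ≈ 1.17 m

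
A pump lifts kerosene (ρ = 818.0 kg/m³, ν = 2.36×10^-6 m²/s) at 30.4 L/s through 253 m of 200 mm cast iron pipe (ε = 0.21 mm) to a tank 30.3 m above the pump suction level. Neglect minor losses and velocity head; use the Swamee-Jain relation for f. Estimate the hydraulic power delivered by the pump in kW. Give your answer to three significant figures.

P_hyd ≈ 7.73 kW

V = 4Q/(πD²) = 0.9677 m/s; Re = 8.20×10^4; ε/D = 0.00105; f = 0.02295
h_f = f(L/D)V²/2g = 1.386 m
Total head H = z + h_f = 30.3 + 1.386 = 31.69 m
P_hyd = ρgQH = 818.0·9.81·0.0304·31.69 = 7.730 kW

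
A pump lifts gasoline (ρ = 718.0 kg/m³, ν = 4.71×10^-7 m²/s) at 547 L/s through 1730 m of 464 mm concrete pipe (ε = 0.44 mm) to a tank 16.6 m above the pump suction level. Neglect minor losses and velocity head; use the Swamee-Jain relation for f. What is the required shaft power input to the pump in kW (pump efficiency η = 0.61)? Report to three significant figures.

P_shaft ≈ 350 kW

V = 4Q/(πD²) = 3.235 m/s; Re = 3.19×10^6; ε/D = 9.48×10^-4; f = 0.01953
h_f = f(L/D)V²/2g = 38.84 m
Total head H = z + h_f = 16.6 + 38.84 = 55.44 m
P_hyd = ρgQH = 718.0·9.81·0.547·55.44 = 213.6 kW
P_shaft = P_hyd/η = 213.6/0.61 = 350.2 kW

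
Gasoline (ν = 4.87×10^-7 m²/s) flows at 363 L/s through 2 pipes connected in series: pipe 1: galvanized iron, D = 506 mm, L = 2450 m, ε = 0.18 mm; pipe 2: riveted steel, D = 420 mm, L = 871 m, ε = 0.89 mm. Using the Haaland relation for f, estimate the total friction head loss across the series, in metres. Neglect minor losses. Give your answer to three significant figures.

H ≈ 30.1 m

Pipe 1: V = 1.805 m/s, Re = 1.88×10^6, ε/D = 3.56×10^-4, f = 0.01583, h_1 = f(L/D)V²/2g = 12.73 m
Pipe 2: V = 2.620 m/s, Re = 2.26×10^6, ε/D = 0.00212, f = 0.02390, h_2 = f(L/D)V²/2g = 17.34 m
Series → Q common, losses add: H = Σh = 30.08 m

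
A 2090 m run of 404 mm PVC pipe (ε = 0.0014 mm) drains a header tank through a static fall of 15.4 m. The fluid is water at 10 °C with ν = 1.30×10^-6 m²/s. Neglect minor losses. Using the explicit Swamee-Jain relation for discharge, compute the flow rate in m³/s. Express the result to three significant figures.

Q ≈ 0.277 m³/s

Swamee-Jain (Type II): Q = -0.965·√(gD⁵h_f/L)·ln[ε/(3.7D) + √(3.17ν²L/(gD³h_f))]
√(gD⁵h_f/L) = √(9.81·0.404⁵·15.4/2090) = 0.02789
ε/(3.7D) = 9.37×10^-7; √(3.17ν²L/(gD³h_f)) = 3.35×10^-5
Q = -0.965·0.02789·ln(3.446×10^-5) = 0.2766 m³/s
Check: V = 2.16 m/s, Re = 6.70×10^5, f = 0.01250, h_f = 15.3 m ≈ 15.4 m ✓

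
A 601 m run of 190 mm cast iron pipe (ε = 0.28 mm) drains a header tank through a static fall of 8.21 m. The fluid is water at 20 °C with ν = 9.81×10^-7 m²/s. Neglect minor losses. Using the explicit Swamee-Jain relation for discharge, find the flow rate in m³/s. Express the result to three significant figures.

Swamee-Jain (Type II): Q = -0.965·√(gD⁵h_f/L)·ln[ε/(3.7D) + √(3.17ν²L/(gD³h_f))]
√(gD⁵h_f/L) = √(9.81·0.190⁵·8.21/601) = 0.005760
ε/(3.7D) = 3.98×10^-4; √(3.17ν²L/(gD³h_f)) = 5.76×10^-5
Q = -0.965·0.005760·ln(4.559×10^-4) = 0.04277 m³/s
Check: V = 1.51 m/s, Re = 2.92×10^5, f = 0.02254, h_f = 8.27 m ≈ 8.21 m ✓

Q ≈ 0.0428 m³/s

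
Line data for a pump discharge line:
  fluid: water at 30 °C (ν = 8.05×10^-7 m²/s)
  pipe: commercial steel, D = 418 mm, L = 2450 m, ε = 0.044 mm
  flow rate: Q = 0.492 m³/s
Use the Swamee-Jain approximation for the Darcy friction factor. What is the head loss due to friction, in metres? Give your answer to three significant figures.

h_f ≈ 50.0 m

V = 4Q/(πD²) = 4·0.492/(π·0.418²) = 3.585 m/s
Re = VD/ν = 3.585·0.418/8.05×10^-7 = 1.86×10^6 → turbulent
ε/D = 0.044/418 = 1.05×10^-4
Swamee-Jain: f = 0.01302
h_f = f(L/D)V²/(2g) = 0.01302·(2450/0.418)·3.585²/(2·9.81) = 50.00 m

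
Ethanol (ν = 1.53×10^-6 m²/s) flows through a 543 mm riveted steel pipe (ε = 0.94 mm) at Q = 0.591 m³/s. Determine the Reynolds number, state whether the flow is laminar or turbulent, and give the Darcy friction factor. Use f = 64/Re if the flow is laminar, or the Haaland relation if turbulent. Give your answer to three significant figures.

V = 4Q/(πD²) = 2.552 m/s
Re = VD/ν = 2.552·0.543/1.53×10^-6 = 9.06×10^5
Re > 4000 → turbulent; ε/D = 0.00173
Haaland: f = 0.02279

Re ≈ 9.06×10^5; turbulent; f ≈ 0.0228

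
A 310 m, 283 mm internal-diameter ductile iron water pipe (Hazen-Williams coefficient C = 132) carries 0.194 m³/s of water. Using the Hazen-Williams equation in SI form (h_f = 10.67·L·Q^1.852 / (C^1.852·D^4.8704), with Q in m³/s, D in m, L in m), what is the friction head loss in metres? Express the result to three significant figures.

h_f ≈ 8.78 m

h_f = 10.67·310·0.194^1.852 / (132^1.852·0.283^4.8704) = 8.775 m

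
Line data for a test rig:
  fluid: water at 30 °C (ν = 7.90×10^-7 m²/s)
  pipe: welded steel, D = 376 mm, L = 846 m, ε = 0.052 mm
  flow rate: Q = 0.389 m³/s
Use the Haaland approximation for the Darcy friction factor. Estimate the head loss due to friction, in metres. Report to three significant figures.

h_f ≈ 19.0 m

V = 4Q/(πD²) = 4·0.389/(π·0.376²) = 3.503 m/s
Re = VD/ν = 3.503·0.376/7.90×10^-7 = 1.67×10^6 → turbulent
ε/D = 0.052/376 = 1.38×10^-4
Haaland: f = 0.01347
h_f = f(L/D)V²/(2g) = 0.01347·(846/0.376)·3.503²/(2·9.81) = 18.95 m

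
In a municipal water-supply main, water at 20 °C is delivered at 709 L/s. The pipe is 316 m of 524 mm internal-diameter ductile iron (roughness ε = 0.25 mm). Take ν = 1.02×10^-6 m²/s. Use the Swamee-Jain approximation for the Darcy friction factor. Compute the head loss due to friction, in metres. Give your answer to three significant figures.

h_f ≈ 5.62 m

V = 4Q/(πD²) = 4·0.709/(π·0.524²) = 3.288 m/s
Re = VD/ν = 3.288·0.524/1.02×10^-6 = 1.69×10^6 → turbulent
ε/D = 0.25/524 = 4.77×10^-4
Swamee-Jain: f = 0.01692
h_f = f(L/D)V²/(2g) = 0.01692·(316/0.524)·3.288²/(2·9.81) = 5.621 m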